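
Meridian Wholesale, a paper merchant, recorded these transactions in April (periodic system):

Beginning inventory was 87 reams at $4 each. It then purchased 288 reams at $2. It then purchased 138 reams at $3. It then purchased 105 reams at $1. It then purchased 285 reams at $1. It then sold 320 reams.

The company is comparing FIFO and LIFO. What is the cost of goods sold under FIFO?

COGS = $814

FIFO COGS: 87 @ $4 + 233 @ $2 = $814
LIFO COGS: 285 @ $1 + 35 @ $1 = $320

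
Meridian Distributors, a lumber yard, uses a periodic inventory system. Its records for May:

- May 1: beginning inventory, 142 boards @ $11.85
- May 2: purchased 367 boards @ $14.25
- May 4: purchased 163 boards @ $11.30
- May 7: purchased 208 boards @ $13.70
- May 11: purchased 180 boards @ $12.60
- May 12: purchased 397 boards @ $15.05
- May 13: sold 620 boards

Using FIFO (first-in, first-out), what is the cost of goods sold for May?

May 13, 620 sold [FIFO — oldest first]: 142 @ $11.85 + 367 @ $14.25 + 111 @ $11.30 = $8,166.75
Ending inventory: 52 @ $11.30 + 208 @ $13.70 + 180 @ $12.60 + 397 @ $15.05 = $11,680.05

COGS = $8,166.75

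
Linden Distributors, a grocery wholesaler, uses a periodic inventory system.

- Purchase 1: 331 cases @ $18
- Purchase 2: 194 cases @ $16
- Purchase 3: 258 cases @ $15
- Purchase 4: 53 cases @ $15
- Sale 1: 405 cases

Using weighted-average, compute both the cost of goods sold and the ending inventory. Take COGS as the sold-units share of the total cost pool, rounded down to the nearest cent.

COGS = $6,650.04; ending inventory = $7,076.96

Sale 1, sell 405: 405/836 × $13,727.00 → $6,650.04
Ending inventory (cost pool remaining) = $7,076.96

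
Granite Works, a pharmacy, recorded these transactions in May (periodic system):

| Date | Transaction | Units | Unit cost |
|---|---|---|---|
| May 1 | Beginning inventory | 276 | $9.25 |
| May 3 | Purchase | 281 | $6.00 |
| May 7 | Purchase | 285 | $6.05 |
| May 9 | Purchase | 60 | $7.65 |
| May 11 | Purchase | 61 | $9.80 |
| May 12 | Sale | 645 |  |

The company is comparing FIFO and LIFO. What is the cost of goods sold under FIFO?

COGS = $4,771.40

FIFO COGS: 276 @ $9.25 + 281 @ $6.00 + 88 @ $6.05 = $4,771.40
LIFO COGS: 61 @ $9.80 + 60 @ $7.65 + 285 @ $6.05 + 239 @ $6.00 = $4,215.05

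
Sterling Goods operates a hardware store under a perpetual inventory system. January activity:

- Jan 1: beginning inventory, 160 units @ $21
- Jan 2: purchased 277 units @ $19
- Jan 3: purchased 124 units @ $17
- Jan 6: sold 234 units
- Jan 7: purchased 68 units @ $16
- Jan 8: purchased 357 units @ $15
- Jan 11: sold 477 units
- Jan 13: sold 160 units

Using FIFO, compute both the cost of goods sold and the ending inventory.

COGS = $15,449; ending inventory = $1,725

Jan 6, 234 sold [FIFO — oldest first]: 160 @ $21 + 74 @ $19 = $4,766
Jan 11, 477 sold [FIFO — oldest first]: 203 @ $19 + 124 @ $17 + 68 @ $16 + 82 @ $15 = $8,283
Jan 13, 160 sold [FIFO — oldest first]: 160 @ $15 = $2,400
Total COGS = $4,766 + $8,283 + $2,400 = $15,449
Ending inventory: 115 @ $15 = $1,725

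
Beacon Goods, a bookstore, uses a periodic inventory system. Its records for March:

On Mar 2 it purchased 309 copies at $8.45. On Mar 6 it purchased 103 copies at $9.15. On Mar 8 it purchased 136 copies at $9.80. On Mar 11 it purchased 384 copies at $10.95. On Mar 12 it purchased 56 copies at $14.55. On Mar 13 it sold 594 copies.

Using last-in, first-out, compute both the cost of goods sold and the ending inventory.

Mar 13, 594 sold [LIFO — newest first]: 56 @ $14.55 + 384 @ $10.95 + 136 @ $9.80 + 18 @ $9.15 = $6,517.10
Ending inventory: 309 @ $8.45 + 85 @ $9.15 = $3,388.80

COGS = $6,517.10; ending inventory = $3,388.80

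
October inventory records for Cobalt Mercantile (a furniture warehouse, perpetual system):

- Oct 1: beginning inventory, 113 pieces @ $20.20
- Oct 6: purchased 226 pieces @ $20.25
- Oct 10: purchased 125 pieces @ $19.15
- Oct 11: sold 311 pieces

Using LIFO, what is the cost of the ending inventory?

Oct 11, 311 sold [LIFO — newest first]: 125 @ $19.15 + 186 @ $20.25 = $6,160.25
Ending inventory: 113 @ $20.20 + 40 @ $20.25 = $3,092.60
Check: goods available $9,252.85 = COGS $6,160.25 + ending $3,092.60

Ending inventory = $3,092.60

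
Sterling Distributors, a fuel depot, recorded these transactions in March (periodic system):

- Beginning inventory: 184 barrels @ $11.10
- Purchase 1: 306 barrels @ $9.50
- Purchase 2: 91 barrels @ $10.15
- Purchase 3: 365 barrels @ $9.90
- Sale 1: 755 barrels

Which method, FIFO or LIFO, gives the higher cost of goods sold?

FIFO COGS: 184 @ $11.10 + 306 @ $9.50 + 91 @ $10.15 + 174 @ $9.90 = $7,595.65
LIFO COGS: 365 @ $9.90 + 91 @ $10.15 + 299 @ $9.50 = $7,377.65

FIFO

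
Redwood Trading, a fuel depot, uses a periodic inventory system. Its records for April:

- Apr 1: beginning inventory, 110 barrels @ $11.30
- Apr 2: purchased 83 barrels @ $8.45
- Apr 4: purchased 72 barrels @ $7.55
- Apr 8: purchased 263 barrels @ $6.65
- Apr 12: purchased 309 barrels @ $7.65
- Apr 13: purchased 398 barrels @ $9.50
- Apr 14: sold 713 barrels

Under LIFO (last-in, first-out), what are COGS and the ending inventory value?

Apr 14, 713 sold [LIFO — newest first]: 398 @ $9.50 + 309 @ $7.65 + 6 @ $6.65 = $6,184.75
Ending inventory: 110 @ $11.30 + 83 @ $8.45 + 72 @ $7.55 + 257 @ $6.65 = $4,197.00

COGS = $6,184.75; ending inventory = $4,197.00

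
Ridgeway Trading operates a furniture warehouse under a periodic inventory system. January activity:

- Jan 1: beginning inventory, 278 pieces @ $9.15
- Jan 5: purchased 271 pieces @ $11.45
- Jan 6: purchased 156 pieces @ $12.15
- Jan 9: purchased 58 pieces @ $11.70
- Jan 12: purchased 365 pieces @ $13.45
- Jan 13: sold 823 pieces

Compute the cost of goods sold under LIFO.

Jan 13, 823 sold [LIFO — newest first]: 365 @ $13.45 + 58 @ $11.70 + 156 @ $12.15 + 244 @ $11.45 = $10,277.05
Ending inventory: 278 @ $9.15 + 27 @ $11.45 = $2,852.85
Check: goods available $13,129.90 = COGS $10,277.05 + ending $2,852.85

COGS = $10,277.05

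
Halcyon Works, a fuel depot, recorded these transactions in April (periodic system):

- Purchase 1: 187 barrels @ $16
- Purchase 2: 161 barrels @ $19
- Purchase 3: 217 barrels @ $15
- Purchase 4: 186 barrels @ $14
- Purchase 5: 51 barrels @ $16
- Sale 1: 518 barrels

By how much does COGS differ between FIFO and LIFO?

$710

FIFO COGS: 187 @ $16 + 161 @ $19 + 170 @ $15 = $8,601
LIFO COGS: 51 @ $16 + 186 @ $14 + 217 @ $15 + 64 @ $19 = $7,891
Difference = |$8,601 − $7,891| = $710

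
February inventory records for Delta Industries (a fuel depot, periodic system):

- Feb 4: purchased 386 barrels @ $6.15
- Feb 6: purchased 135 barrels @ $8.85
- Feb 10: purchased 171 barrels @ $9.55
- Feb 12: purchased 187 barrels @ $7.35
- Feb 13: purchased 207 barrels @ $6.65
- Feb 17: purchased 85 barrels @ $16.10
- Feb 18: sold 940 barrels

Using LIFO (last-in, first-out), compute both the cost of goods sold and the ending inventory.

Feb 18, 940 sold [LIFO — newest first]: 85 @ $16.10 + 207 @ $6.65 + 187 @ $7.35 + 171 @ $9.55 + 135 @ $8.85 + 155 @ $6.15 = $7,900.55
Ending inventory: 231 @ $6.15 = $1,420.65
Check: goods available $9,321.20 = COGS $7,900.55 + ending $1,420.65

COGS = $7,900.55; ending inventory = $1,420.65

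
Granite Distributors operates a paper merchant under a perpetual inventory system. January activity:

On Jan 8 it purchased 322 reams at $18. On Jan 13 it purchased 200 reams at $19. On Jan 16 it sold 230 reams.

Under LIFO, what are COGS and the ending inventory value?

Jan 16, 230 sold [LIFO — newest first]: 200 @ $19 + 30 @ $18 = $4,340
Ending inventory: 292 @ $18 = $5,256
Check: goods available $9,596 = COGS $4,340 + ending $5,256

COGS = $4,340; ending inventory = $5,256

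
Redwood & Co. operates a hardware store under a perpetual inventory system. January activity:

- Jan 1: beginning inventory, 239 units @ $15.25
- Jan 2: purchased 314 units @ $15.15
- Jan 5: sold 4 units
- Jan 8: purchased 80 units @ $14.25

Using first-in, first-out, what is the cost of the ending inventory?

Jan 5, 4 sold [FIFO — oldest first]: 4 @ $15.25 = $61.00
Ending inventory: 235 @ $15.25 + 314 @ $15.15 + 80 @ $14.25 = $9,480.85

Ending inventory = $9,480.85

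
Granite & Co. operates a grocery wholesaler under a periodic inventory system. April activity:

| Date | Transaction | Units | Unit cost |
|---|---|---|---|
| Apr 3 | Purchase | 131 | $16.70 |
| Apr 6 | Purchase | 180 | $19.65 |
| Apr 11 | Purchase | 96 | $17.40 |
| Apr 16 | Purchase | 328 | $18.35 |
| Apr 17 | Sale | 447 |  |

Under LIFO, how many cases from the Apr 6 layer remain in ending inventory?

Apr 17, 447 sold [LIFO — newest first]: 328 @ $18.35 + 96 @ $17.40 + 23 @ $19.65 = $8,141.15
Ending inventory: 131 @ $16.70 + 157 @ $19.65 = $5,272.75

157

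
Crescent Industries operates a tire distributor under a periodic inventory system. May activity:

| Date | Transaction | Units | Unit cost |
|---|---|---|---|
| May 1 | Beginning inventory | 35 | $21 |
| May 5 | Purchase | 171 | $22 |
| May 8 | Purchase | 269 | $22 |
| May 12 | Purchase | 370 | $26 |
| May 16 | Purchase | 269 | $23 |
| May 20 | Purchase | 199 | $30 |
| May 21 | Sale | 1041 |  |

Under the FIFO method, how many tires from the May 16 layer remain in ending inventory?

73

May 21, 1041 sold [FIFO — oldest first]: 35 @ $21 + 171 @ $22 + 269 @ $22 + 370 @ $26 + 196 @ $23 = $24,543
Ending inventory: 73 @ $23 + 199 @ $30 = $7,649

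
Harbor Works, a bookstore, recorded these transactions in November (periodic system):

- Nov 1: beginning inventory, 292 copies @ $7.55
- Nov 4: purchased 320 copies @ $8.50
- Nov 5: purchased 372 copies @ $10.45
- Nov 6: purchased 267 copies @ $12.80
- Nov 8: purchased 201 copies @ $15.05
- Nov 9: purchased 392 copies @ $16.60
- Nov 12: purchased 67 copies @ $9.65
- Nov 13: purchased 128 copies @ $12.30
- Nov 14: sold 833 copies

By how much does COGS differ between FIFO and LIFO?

$5,095.15

FIFO COGS: 292 @ $7.55 + 320 @ $8.50 + 221 @ $10.45 = $7,234.05
LIFO COGS: 128 @ $12.30 + 67 @ $9.65 + 392 @ $16.60 + 201 @ $15.05 + 45 @ $12.80 = $12,329.20
Difference = |$7,234.05 − $12,329.20| = $5,095.15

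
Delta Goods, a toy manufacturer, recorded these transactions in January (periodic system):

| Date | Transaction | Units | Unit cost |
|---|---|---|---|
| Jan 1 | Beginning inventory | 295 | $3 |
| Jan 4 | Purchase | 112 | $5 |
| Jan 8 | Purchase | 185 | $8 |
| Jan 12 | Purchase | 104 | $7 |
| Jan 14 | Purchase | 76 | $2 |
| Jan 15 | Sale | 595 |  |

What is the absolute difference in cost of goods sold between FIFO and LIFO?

$328

FIFO COGS: 295 @ $3 + 112 @ $5 + 185 @ $8 + 3 @ $7 = $2,946
LIFO COGS: 76 @ $2 + 104 @ $7 + 185 @ $8 + 112 @ $5 + 118 @ $3 = $3,274
Difference = |$2,946 − $3,274| = $328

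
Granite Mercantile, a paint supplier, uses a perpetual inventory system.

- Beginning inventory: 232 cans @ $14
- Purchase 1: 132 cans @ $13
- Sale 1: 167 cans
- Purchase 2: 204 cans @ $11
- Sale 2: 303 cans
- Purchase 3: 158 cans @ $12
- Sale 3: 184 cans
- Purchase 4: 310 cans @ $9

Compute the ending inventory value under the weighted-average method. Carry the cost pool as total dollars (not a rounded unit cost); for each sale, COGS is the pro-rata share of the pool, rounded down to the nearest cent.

After Beginning: 232 on hand, pool $3,248.00 (≈ $14.0000 each)
After Purchase 1: 364 on hand, pool $4,964.00 (≈ $13.6374 each)
Sale 1, sell 167: 167/364 × $4,964.00 → $2,277.43
After Purchase 2: 401 on hand, pool $4,930.57 (≈ $12.2957 each)
Sale 2, sell 303: 303/401 × $4,930.57 → $3,725.59
After Purchase 3: 256 on hand, pool $3,100.98 (≈ $12.1132 each)
Sale 3, sell 184: 184/256 × $3,100.98 → $2,228.82
After Purchase 4: 382 on hand, pool $3,662.16 (≈ $9.5868 each)
Total COGS = $2,277.43 + $3,725.59 + $2,228.82 = $8,231.84
Ending inventory (cost pool remaining) = $3,662.16

Ending inventory = $3,662.16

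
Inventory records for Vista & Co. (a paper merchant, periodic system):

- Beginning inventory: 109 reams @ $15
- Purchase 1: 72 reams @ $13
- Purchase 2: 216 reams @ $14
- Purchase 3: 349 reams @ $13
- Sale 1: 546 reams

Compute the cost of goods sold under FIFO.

Sale 1 (546) [FIFO — oldest first]: 109 @ $15 + 72 @ $13 + 216 @ $14 + 149 @ $13 = $7,532
Ending inventory: 200 @ $13 = $2,600
Check: goods available $10,132 = COGS $7,532 + ending $2,600

COGS = $7,532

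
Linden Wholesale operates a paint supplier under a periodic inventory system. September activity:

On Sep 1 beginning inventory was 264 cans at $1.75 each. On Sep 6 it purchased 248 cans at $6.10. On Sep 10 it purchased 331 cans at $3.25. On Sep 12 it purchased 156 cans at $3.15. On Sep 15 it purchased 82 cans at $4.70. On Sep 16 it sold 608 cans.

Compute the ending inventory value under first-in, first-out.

Ending inventory = $1,640.55

Sep 16, 608 sold [FIFO — oldest first]: 264 @ $1.75 + 248 @ $6.10 + 96 @ $3.25 = $2,286.80
Ending inventory: 235 @ $3.25 + 156 @ $3.15 + 82 @ $4.70 = $1,640.55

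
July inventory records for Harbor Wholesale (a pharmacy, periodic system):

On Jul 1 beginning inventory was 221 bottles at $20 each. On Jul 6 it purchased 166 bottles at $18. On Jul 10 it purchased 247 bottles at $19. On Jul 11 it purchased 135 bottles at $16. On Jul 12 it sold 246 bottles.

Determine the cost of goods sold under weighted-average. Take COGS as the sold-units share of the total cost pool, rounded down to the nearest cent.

Jul 12, sell 246: 246/769 × $14,261.00 → $4,562.03
Ending inventory (cost pool remaining) = $9,698.97
Check: goods available $14,261.00 = COGS $4,562.03 + ending $9,698.97

COGS = $4,562.03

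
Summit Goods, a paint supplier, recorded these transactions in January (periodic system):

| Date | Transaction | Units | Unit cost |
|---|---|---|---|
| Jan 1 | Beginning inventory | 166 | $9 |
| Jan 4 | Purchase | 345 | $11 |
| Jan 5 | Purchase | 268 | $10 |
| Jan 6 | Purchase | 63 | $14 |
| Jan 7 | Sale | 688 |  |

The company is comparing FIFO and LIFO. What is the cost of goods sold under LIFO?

COGS = $7,465

FIFO COGS: 166 @ $9 + 345 @ $11 + 177 @ $10 = $7,059
LIFO COGS: 63 @ $14 + 268 @ $10 + 345 @ $11 + 12 @ $9 = $7,465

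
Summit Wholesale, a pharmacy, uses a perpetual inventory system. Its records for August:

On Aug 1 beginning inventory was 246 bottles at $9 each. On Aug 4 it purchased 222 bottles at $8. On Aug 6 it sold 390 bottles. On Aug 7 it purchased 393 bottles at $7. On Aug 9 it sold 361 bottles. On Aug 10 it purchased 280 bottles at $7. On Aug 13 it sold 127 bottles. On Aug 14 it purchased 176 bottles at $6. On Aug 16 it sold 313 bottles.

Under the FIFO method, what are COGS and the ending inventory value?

Aug 6, 390 sold [FIFO — oldest first]: 246 @ $9 + 144 @ $8 = $3,366
Aug 9, 361 sold [FIFO — oldest first]: 78 @ $8 + 283 @ $7 = $2,605
Aug 13, 127 sold [FIFO — oldest first]: 110 @ $7 + 17 @ $7 = $889
Aug 16, 313 sold [FIFO — oldest first]: 263 @ $7 + 50 @ $6 = $2,141
Total COGS = $3,366 + $2,605 + $889 + $2,141 = $9,001
Ending inventory: 126 @ $6 = $756

COGS = $9,001; ending inventory = $756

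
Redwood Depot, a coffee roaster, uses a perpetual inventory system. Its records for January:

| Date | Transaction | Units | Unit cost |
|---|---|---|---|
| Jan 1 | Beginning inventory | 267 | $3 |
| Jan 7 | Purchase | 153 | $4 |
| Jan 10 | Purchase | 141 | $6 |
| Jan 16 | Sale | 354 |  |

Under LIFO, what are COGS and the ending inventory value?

COGS = $1,638; ending inventory = $621

Jan 16, 354 sold [LIFO — newest first]: 141 @ $6 + 153 @ $4 + 60 @ $3 = $1,638
Ending inventory: 207 @ $3 = $621
Check: goods available $2,259 = COGS $1,638 + ending $621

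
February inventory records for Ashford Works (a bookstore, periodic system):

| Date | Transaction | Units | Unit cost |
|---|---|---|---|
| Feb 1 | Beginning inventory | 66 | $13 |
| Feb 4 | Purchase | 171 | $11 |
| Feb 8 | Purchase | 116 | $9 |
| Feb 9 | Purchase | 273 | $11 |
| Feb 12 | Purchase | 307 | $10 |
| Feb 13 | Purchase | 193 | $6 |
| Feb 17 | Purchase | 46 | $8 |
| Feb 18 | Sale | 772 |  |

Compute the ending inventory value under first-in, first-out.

Ending inventory = $3,136

Feb 18, 772 sold [FIFO — oldest first]: 66 @ $13 + 171 @ $11 + 116 @ $9 + 273 @ $11 + 146 @ $10 = $8,246
Ending inventory: 161 @ $10 + 193 @ $6 + 46 @ $8 = $3,136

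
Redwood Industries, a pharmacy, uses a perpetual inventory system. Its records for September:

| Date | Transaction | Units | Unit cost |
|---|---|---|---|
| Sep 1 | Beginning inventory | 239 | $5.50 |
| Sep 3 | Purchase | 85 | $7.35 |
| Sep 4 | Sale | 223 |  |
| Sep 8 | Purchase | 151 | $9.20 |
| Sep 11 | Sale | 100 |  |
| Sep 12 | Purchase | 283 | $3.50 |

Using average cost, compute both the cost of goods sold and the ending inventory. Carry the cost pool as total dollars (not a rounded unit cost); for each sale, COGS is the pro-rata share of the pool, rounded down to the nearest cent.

COGS = $2,125.88; ending inventory = $2,193.07

After Sep 1: 239 on hand, pool $1,314.50 (≈ $5.5000 each)
After Sep 3: 324 on hand, pool $1,939.25 (≈ $5.9853 each)
Sep 4, sell 223: 223/324 × $1,939.25 → $1,334.73
After Sep 8: 252 on hand, pool $1,993.72 (≈ $7.9116 each)
Sep 11, sell 100: 100/252 × $1,993.72 → $791.15
After Sep 12: 435 on hand, pool $2,193.07 (≈ $5.0415 each)
Total COGS = $1,334.73 + $791.15 = $2,125.88
Ending inventory (cost pool remaining) = $2,193.07
Check: goods available $4,318.95 = COGS $2,125.88 + ending $2,193.07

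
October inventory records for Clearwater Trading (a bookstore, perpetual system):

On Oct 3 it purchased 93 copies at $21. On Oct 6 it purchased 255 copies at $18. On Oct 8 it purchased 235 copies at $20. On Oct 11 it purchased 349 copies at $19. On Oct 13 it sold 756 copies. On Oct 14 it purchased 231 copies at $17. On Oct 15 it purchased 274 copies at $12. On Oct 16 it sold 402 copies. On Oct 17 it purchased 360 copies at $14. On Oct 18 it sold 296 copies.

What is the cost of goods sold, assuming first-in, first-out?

COGS = $25,327

Oct 13, 756 sold [FIFO — oldest first]: 93 @ $21 + 255 @ $18 + 235 @ $20 + 173 @ $19 = $14,530
Oct 16, 402 sold [FIFO — oldest first]: 176 @ $19 + 226 @ $17 = $7,186
Oct 18, 296 sold [FIFO — oldest first]: 5 @ $17 + 274 @ $12 + 17 @ $14 = $3,611
Total COGS = $14,530 + $7,186 + $3,611 = $25,327
Ending inventory: 343 @ $14 = $4,802
Check: goods available $30,129 = COGS $25,327 + ending $4,802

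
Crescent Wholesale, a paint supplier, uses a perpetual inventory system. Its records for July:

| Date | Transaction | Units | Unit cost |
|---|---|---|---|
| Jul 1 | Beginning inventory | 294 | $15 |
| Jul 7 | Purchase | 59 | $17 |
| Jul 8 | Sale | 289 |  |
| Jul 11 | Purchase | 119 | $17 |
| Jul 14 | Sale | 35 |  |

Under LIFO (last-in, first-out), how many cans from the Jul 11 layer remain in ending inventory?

Jul 8, 289 sold [LIFO — newest first]: 59 @ $17 + 230 @ $15 = $4,453
Jul 14, 35 sold [LIFO — newest first]: 35 @ $17 = $595
Total COGS = $4,453 + $595 = $5,048
Ending inventory: 64 @ $15 + 84 @ $17 = $2,388

84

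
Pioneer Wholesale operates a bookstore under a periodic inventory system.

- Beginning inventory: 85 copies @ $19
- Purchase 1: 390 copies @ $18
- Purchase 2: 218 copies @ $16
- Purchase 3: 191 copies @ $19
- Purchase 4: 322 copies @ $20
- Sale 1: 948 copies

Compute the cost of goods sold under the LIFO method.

Sale 1 (948) [LIFO — newest first]: 322 @ $20 + 191 @ $19 + 218 @ $16 + 217 @ $18 = $17,463
Ending inventory: 85 @ $19 + 173 @ $18 = $4,729
Check: goods available $22,192 = COGS $17,463 + ending $4,729

COGS = $17,463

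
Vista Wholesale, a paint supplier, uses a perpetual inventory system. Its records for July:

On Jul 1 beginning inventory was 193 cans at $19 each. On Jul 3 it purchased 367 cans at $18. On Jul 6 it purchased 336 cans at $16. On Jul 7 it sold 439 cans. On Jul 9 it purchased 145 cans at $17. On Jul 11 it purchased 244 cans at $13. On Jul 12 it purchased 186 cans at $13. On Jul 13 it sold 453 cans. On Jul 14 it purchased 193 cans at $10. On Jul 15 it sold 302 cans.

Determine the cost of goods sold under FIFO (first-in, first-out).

Jul 7, 439 sold [FIFO — oldest first]: 193 @ $19 + 246 @ $18 = $8,095
Jul 13, 453 sold [FIFO — oldest first]: 121 @ $18 + 332 @ $16 = $7,490
Jul 15, 302 sold [FIFO — oldest first]: 4 @ $16 + 145 @ $17 + 153 @ $13 = $4,518
Total COGS = $8,095 + $7,490 + $4,518 = $20,103
Ending inventory: 91 @ $13 + 186 @ $13 + 193 @ $10 = $5,531

COGS = $20,103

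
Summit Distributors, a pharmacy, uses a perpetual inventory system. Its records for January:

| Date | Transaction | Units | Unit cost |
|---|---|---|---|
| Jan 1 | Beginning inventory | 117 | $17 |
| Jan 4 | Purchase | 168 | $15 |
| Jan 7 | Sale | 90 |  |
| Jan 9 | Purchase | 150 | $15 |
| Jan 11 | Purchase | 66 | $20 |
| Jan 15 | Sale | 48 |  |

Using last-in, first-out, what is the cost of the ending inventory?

Jan 7, 90 sold [LIFO — newest first]: 90 @ $15 = $1,350
Jan 15, 48 sold [LIFO — newest first]: 48 @ $20 = $960
Total COGS = $1,350 + $960 = $2,310
Ending inventory: 117 @ $17 + 78 @ $15 + 150 @ $15 + 18 @ $20 = $5,769
Check: goods available $8,079 = COGS $2,310 + ending $5,769

Ending inventory = $5,769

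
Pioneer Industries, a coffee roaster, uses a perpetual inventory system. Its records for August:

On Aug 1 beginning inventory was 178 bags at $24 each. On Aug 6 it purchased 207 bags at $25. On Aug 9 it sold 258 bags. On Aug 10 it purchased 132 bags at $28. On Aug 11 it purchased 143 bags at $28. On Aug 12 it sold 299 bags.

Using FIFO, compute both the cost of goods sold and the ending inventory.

COGS = $14,263; ending inventory = $2,884

Aug 9, 258 sold [FIFO — oldest first]: 178 @ $24 + 80 @ $25 = $6,272
Aug 12, 299 sold [FIFO — oldest first]: 127 @ $25 + 132 @ $28 + 40 @ $28 = $7,991
Total COGS = $6,272 + $7,991 = $14,263
Ending inventory: 103 @ $28 = $2,884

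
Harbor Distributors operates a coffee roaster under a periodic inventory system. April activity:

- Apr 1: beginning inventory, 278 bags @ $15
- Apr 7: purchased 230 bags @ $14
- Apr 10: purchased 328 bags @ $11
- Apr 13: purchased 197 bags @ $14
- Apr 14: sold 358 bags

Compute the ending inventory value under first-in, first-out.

Ending inventory = $8,466

Apr 14, 358 sold [FIFO — oldest first]: 278 @ $15 + 80 @ $14 = $5,290
Ending inventory: 150 @ $14 + 328 @ $11 + 197 @ $14 = $8,466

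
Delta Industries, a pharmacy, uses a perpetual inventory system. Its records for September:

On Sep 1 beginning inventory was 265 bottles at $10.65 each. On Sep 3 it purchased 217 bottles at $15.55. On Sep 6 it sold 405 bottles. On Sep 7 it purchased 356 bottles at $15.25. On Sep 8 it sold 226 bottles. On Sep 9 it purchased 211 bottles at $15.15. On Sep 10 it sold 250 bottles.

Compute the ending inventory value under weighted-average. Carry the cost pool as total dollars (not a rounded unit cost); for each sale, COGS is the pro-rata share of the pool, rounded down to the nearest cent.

After Sep 1: 265 on hand, pool $2,822.25 (≈ $10.6500 each)
After Sep 3: 482 on hand, pool $6,196.60 (≈ $12.8560 each)
Sep 6, sell 405: 405/482 × $6,196.60 → $5,206.68
After Sep 7: 433 on hand, pool $6,418.92 (≈ $14.8243 each)
Sep 8, sell 226: 226/433 × $6,418.92 → $3,350.29
After Sep 9: 418 on hand, pool $6,265.28 (≈ $14.9887 each)
Sep 10, sell 250: 250/418 × $6,265.28 → $3,747.17
Total COGS = $5,206.68 + $3,350.29 + $3,747.17 = $12,304.14
Ending inventory (cost pool remaining) = $2,518.11
Check: goods available $14,822.25 = COGS $12,304.14 + ending $2,518.11

Ending inventory = $2,518.11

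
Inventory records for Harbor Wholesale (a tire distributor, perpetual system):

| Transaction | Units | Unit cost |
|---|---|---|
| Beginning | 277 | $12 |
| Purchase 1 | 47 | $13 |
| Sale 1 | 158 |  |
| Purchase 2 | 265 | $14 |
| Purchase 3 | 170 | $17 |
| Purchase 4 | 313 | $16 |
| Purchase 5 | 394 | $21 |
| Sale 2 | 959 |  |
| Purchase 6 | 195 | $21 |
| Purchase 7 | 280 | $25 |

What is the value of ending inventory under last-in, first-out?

Ending inventory = $15,649

Sale 1 (158) [LIFO — newest first]: 47 @ $13 + 111 @ $12 = $1,943
Sale 2 (959) [LIFO — newest first]: 394 @ $21 + 313 @ $16 + 170 @ $17 + 82 @ $14 = $17,320
Total COGS = $1,943 + $17,320 = $19,263
Ending inventory: 166 @ $12 + 183 @ $14 + 195 @ $21 + 280 @ $25 = $15,649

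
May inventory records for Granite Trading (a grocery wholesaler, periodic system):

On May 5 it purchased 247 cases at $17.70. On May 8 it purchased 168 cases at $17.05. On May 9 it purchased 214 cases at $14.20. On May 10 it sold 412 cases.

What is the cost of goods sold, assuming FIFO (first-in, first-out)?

May 10, 412 sold [FIFO — oldest first]: 247 @ $17.70 + 165 @ $17.05 = $7,185.15
Ending inventory: 3 @ $17.05 + 214 @ $14.20 = $3,089.95
Check: goods available $10,275.10 = COGS $7,185.15 + ending $3,089.95

COGS = $7,185.15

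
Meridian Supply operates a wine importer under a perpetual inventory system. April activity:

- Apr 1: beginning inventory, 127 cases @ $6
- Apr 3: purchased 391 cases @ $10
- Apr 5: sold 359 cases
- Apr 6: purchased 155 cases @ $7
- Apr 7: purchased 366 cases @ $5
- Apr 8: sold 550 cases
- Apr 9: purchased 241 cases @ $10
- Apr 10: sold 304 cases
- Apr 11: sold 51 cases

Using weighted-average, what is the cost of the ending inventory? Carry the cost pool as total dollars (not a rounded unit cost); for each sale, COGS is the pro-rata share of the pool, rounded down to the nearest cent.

After Apr 1: 127 on hand, pool $762.00 (≈ $6.0000 each)
After Apr 3: 518 on hand, pool $4,672.00 (≈ $9.0193 each)
Apr 5, sell 359: 359/518 × $4,672.00 → $3,237.93
After Apr 6: 314 on hand, pool $2,519.07 (≈ $8.0225 each)
After Apr 7: 680 on hand, pool $4,349.07 (≈ $6.3957 each)
Apr 8, sell 550: 550/680 × $4,349.07 → $3,517.63
After Apr 9: 371 on hand, pool $3,241.44 (≈ $8.7370 each)
Apr 10, sell 304: 304/371 × $3,241.44 → $2,656.05
Apr 11, sell 51: 51/67 × $585.39 → $445.59
Total COGS = $3,237.93 + $3,517.63 + $2,656.05 + $445.59 = $9,857.20
Ending inventory (cost pool remaining) = $139.80

Ending inventory = $139.80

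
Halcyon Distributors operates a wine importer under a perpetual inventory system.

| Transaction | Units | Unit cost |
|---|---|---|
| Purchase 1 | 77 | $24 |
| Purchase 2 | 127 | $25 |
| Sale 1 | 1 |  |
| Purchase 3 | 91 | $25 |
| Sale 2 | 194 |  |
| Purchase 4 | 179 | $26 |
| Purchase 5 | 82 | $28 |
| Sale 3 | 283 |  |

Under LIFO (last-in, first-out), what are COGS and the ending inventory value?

COGS = $12,375; ending inventory = $1,873

Sale 1 (1) [LIFO — newest first]: 1 @ $25 = $25
Sale 2 (194) [LIFO — newest first]: 91 @ $25 + 103 @ $25 = $4,850
Sale 3 (283) [LIFO — newest first]: 82 @ $28 + 179 @ $26 + 22 @ $25 = $7,500
Total COGS = $25 + $4,850 + $7,500 = $12,375
Ending inventory: 77 @ $24 + 1 @ $25 = $1,873
Check: goods available $14,248 = COGS $12,375 + ending $1,873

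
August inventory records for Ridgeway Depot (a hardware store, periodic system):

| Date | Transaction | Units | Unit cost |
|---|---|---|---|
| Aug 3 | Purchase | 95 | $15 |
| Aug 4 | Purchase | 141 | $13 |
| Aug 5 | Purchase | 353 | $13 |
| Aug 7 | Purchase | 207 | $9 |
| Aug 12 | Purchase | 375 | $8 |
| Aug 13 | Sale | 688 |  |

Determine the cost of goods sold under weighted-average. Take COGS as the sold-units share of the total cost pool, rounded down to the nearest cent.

COGS = $7,467.53

Aug 13, sell 688: 688/1171 × $12,710.00 → $7,467.53
Ending inventory (cost pool remaining) = $5,242.47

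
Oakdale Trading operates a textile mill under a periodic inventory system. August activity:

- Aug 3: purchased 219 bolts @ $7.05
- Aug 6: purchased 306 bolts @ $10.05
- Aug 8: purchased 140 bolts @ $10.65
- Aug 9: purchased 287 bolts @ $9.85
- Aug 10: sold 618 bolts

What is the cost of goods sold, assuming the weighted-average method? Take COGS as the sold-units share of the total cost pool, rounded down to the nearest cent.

Aug 10, sell 618: 618/952 × $8,937.20 → $5,801.66
Ending inventory (cost pool remaining) = $3,135.54

COGS = $5,801.66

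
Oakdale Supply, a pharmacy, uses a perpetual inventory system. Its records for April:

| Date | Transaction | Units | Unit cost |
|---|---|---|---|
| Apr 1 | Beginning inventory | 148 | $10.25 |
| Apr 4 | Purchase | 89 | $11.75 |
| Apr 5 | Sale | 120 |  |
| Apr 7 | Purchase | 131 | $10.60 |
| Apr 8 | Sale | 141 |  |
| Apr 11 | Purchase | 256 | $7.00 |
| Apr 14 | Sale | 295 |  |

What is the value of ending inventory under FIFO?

Ending inventory = $476.00

Apr 5, 120 sold [FIFO — oldest first]: 120 @ $10.25 = $1,230.00
Apr 8, 141 sold [FIFO — oldest first]: 28 @ $10.25 + 89 @ $11.75 + 24 @ $10.60 = $1,587.15
Apr 14, 295 sold [FIFO — oldest first]: 107 @ $10.60 + 188 @ $7.00 = $2,450.20
Total COGS = $1,230.00 + $1,587.15 + $2,450.20 = $5,267.35
Ending inventory: 68 @ $7.00 = $476.00
Check: goods available $5,743.35 = COGS $5,267.35 + ending $476.00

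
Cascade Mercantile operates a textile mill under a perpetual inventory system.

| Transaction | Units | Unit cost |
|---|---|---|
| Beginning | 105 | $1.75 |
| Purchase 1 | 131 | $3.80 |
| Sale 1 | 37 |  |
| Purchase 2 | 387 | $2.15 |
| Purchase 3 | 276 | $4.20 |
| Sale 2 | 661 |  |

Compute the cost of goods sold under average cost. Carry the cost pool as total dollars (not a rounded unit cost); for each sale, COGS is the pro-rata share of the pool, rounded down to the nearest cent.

After Beginning: 105 on hand, pool $183.75 (≈ $1.7500 each)
After Purchase 1: 236 on hand, pool $681.55 (≈ $2.8879 each)
Sale 1, sell 37: 37/236 × $681.55 → $106.85
After Purchase 2: 586 on hand, pool $1,406.75 (≈ $2.4006 each)
After Purchase 3: 862 on hand, pool $2,565.95 (≈ $2.9767 each)
Sale 2, sell 661: 661/862 × $2,565.95 → $1,967.62
Total COGS = $106.85 + $1,967.62 = $2,074.47
Ending inventory (cost pool remaining) = $598.33
Check: goods available $2,672.80 = COGS $2,074.47 + ending $598.33

COGS = $2,074.47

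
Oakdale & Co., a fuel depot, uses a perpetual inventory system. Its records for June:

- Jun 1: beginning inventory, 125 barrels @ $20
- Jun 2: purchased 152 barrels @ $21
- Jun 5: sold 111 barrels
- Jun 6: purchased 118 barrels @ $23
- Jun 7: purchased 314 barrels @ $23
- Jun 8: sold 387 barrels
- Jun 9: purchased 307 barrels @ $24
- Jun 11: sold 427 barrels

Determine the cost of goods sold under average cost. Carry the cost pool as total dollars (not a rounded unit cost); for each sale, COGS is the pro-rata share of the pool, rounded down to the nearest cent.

After Jun 1: 125 on hand, pool $2,500.00 (≈ $20.0000 each)
After Jun 2: 277 on hand, pool $5,692.00 (≈ $20.5487 each)
Jun 5, sell 111: 111/277 × $5,692.00 → $2,280.90
After Jun 6: 284 on hand, pool $6,125.10 (≈ $21.5673 each)
After Jun 7: 598 on hand, pool $13,347.10 (≈ $22.3196 each)
Jun 8, sell 387: 387/598 × $13,347.10 → $8,637.67
After Jun 9: 518 on hand, pool $12,077.43 (≈ $23.3155 each)
Jun 11, sell 427: 427/518 × $12,077.43 → $9,955.71
Total COGS = $2,280.90 + $8,637.67 + $9,955.71 = $20,874.28
Ending inventory (cost pool remaining) = $2,121.72
Check: goods available $22,996.00 = COGS $20,874.28 + ending $2,121.72

COGS = $20,874.28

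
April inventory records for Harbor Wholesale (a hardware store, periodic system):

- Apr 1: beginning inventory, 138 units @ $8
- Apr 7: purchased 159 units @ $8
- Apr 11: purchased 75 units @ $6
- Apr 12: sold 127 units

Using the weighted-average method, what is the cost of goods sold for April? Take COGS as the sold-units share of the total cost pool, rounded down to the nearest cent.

COGS = $964.79

Apr 12, sell 127: 127/372 × $2,826.00 → $964.79
Ending inventory (cost pool remaining) = $1,861.21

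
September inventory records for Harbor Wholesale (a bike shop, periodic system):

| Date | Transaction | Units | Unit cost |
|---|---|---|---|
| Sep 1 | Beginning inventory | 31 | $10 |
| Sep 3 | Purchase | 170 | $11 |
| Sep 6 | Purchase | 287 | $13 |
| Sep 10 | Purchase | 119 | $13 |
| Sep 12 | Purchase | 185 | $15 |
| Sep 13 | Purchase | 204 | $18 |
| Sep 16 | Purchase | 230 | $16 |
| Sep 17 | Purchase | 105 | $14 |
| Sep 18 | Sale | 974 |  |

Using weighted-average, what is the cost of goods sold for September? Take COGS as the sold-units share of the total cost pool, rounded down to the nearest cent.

Sep 18, sell 974: 974/1331 × $19,055.00 → $13,944.07
Ending inventory (cost pool remaining) = $5,110.93

COGS = $13,944.07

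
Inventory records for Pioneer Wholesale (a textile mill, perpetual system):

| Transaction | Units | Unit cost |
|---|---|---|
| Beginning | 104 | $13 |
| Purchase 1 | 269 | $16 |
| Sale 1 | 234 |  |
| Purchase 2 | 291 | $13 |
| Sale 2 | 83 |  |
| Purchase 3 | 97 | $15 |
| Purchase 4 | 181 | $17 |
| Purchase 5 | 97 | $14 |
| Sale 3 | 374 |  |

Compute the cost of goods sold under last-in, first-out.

COGS = $10,698

Sale 1 (234) [LIFO — newest first]: 234 @ $16 = $3,744
Sale 2 (83) [LIFO — newest first]: 83 @ $13 = $1,079
Sale 3 (374) [LIFO — newest first]: 97 @ $14 + 181 @ $17 + 96 @ $15 = $5,875
Total COGS = $3,744 + $1,079 + $5,875 = $10,698
Ending inventory: 104 @ $13 + 35 @ $16 + 208 @ $13 + 1 @ $15 = $4,631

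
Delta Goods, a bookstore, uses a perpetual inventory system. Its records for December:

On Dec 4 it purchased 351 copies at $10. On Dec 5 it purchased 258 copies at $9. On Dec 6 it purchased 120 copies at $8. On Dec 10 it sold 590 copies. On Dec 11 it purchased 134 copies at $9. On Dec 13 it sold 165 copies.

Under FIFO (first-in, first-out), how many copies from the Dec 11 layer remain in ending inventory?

108

Dec 10, 590 sold [FIFO — oldest first]: 351 @ $10 + 239 @ $9 = $5,661
Dec 13, 165 sold [FIFO — oldest first]: 19 @ $9 + 120 @ $8 + 26 @ $9 = $1,365
Total COGS = $5,661 + $1,365 = $7,026
Ending inventory: 108 @ $9 = $972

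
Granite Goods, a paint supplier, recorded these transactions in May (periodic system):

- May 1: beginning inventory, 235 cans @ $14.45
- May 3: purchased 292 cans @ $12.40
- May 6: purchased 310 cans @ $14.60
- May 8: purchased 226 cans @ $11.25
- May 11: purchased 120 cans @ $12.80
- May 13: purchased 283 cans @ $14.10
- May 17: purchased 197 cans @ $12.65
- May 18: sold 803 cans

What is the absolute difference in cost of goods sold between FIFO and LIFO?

FIFO COGS: 235 @ $14.45 + 292 @ $12.40 + 276 @ $14.60 = $11,046.15
LIFO COGS: 197 @ $12.65 + 283 @ $14.10 + 120 @ $12.80 + 203 @ $11.25 = $10,302.10
Difference = |$11,046.15 − $10,302.10| = $744.05

$744.05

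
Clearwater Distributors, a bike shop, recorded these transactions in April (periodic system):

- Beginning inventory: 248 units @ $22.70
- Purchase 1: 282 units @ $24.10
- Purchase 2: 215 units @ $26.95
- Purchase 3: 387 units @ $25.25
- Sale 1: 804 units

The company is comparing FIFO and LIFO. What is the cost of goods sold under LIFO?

COGS = $20,434.20

FIFO COGS: 248 @ $22.70 + 282 @ $24.10 + 215 @ $26.95 + 59 @ $25.25 = $19,709.80
LIFO COGS: 387 @ $25.25 + 215 @ $26.95 + 202 @ $24.10 = $20,434.20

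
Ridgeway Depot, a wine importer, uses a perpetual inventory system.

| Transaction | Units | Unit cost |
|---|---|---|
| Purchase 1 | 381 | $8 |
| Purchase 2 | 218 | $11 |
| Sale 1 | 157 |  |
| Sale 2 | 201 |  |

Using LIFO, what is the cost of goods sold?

COGS = $3,518

Sale 1 (157) [LIFO — newest first]: 157 @ $11 = $1,727
Sale 2 (201) [LIFO — newest first]: 61 @ $11 + 140 @ $8 = $1,791
Total COGS = $1,727 + $1,791 = $3,518
Ending inventory: 241 @ $8 = $1,928
Check: goods available $5,446 = COGS $3,518 + ending $1,928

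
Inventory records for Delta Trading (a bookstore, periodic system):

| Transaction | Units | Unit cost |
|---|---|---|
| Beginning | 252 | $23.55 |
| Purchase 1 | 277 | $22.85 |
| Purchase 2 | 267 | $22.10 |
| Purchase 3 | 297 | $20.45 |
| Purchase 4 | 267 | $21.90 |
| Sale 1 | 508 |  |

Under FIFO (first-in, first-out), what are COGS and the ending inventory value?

COGS = $11,784.20; ending inventory = $18,301.50

Sale 1 (508) [FIFO — oldest first]: 252 @ $23.55 + 256 @ $22.85 = $11,784.20
Ending inventory: 21 @ $22.85 + 267 @ $22.10 + 297 @ $20.45 + 267 @ $21.90 = $18,301.50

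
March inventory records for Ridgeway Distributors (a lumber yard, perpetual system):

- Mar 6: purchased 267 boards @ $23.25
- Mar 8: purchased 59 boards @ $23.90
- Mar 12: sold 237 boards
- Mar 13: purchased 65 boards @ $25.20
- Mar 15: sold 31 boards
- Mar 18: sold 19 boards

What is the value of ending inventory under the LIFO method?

Ending inventory = $2,447.25

Mar 12, 237 sold [LIFO — newest first]: 59 @ $23.90 + 178 @ $23.25 = $5,548.60
Mar 15, 31 sold [LIFO — newest first]: 31 @ $25.20 = $781.20
Mar 18, 19 sold [LIFO — newest first]: 19 @ $25.20 = $478.80
Total COGS = $5,548.60 + $781.20 + $478.80 = $6,808.60
Ending inventory: 89 @ $23.25 + 15 @ $25.20 = $2,447.25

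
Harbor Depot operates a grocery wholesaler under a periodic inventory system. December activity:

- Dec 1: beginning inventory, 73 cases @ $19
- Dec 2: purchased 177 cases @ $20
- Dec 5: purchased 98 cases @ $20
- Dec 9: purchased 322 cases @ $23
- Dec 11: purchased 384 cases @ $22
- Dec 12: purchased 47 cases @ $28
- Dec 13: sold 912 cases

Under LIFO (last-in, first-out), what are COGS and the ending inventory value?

Dec 13, 912 sold [LIFO — newest first]: 47 @ $28 + 384 @ $22 + 322 @ $23 + 98 @ $20 + 61 @ $20 = $20,350
Ending inventory: 73 @ $19 + 116 @ $20 = $3,707

COGS = $20,350; ending inventory = $3,707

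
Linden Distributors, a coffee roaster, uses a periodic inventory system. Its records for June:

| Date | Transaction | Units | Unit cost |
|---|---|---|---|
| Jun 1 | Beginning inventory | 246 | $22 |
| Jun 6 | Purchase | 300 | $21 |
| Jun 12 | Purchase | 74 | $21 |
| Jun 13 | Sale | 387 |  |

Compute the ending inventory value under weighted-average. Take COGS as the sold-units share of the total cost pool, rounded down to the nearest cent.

Ending inventory = $4,985.45

Jun 13, sell 387: 387/620 × $13,266.00 → $8,280.55
Ending inventory (cost pool remaining) = $4,985.45
Check: goods available $13,266.00 = COGS $8,280.55 + ending $4,985.45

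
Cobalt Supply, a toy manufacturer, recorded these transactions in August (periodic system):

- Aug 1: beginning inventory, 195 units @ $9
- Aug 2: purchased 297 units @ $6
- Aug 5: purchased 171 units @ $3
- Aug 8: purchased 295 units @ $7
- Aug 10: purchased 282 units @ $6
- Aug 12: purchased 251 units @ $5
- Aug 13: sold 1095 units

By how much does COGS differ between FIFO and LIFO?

$836

FIFO COGS: 195 @ $9 + 297 @ $6 + 171 @ $3 + 295 @ $7 + 137 @ $6 = $6,937
LIFO COGS: 251 @ $5 + 282 @ $6 + 295 @ $7 + 171 @ $3 + 96 @ $6 = $6,101
Difference = |$6,937 − $6,101| = $836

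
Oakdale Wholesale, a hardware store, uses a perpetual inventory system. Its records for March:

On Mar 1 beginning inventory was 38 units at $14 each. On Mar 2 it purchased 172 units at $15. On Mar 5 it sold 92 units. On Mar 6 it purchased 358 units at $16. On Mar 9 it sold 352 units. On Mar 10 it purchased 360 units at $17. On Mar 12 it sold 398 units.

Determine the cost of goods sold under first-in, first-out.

COGS = $13,498

Mar 5, 92 sold [FIFO — oldest first]: 38 @ $14 + 54 @ $15 = $1,342
Mar 9, 352 sold [FIFO — oldest first]: 118 @ $15 + 234 @ $16 = $5,514
Mar 12, 398 sold [FIFO — oldest first]: 124 @ $16 + 274 @ $17 = $6,642
Total COGS = $1,342 + $5,514 + $6,642 = $13,498
Ending inventory: 86 @ $17 = $1,462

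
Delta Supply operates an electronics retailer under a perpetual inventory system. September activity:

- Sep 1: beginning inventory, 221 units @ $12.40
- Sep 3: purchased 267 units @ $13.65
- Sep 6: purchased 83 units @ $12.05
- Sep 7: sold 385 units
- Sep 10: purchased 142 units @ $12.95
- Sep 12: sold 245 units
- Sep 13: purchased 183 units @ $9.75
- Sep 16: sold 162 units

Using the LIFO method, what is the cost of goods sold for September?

COGS = $9,774.30

Sep 7, 385 sold [LIFO — newest first]: 83 @ $12.05 + 267 @ $13.65 + 35 @ $12.40 = $5,078.70
Sep 12, 245 sold [LIFO — newest first]: 142 @ $12.95 + 103 @ $12.40 = $3,116.10
Sep 16, 162 sold [LIFO — newest first]: 162 @ $9.75 = $1,579.50
Total COGS = $5,078.70 + $3,116.10 + $1,579.50 = $9,774.30
Ending inventory: 83 @ $12.40 + 21 @ $9.75 = $1,233.95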